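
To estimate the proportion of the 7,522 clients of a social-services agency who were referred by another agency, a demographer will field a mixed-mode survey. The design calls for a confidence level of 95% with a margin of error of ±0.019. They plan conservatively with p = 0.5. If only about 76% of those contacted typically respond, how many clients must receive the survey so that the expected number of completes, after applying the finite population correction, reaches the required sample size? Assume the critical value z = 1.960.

2587

Completed interviews needed (unadjusted): n₀ = 1.960² × 0.2500 / 0.019² ≈ 2660.39 → 2661.
FPC for N = 7,522: n = 2661 / (1 + 2660/7522) = 2661 / 1.3536 ≈ 1965.83 → 1966.
At a 76% response rate, contacts needed = 1966 / 0.76 ≈ 2586.84 → 2587.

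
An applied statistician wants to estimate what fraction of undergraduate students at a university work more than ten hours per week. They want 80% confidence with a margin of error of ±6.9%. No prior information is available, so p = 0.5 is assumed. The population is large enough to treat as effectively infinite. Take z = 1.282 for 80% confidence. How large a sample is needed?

87

With p = 0.5, p(1−p) = 0.25.
n = z²·p(1−p)/E² = 1.282² × 0.2500 / 0.069² = 1.6435 × 0.2500 / 0.004761 ≈ 86.30.
Rounding up gives n = 87.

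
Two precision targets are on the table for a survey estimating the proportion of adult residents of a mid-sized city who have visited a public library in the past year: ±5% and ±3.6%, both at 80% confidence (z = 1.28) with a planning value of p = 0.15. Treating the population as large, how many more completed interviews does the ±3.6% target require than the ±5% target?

78

At ±5%: n = 1.28² × 0.1275 / 0.050² ≈ 83.56 → 84.
At ±3.6%: n = 1.28² × 0.1275 / 0.036² ≈ 161.19 → 162.
Additional respondents: 162 − 84 = 78.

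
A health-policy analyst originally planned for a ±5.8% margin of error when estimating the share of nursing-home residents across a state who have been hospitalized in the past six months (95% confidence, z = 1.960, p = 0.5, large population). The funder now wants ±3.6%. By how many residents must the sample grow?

At ±5.8%: n = 1.960² × 0.2500 / 0.058² ≈ 285.49 → 286.
At ±3.6%: n = 1.960² × 0.2500 / 0.036² ≈ 741.05 → 742.
Additional respondents: 742 − 286 = 456.

456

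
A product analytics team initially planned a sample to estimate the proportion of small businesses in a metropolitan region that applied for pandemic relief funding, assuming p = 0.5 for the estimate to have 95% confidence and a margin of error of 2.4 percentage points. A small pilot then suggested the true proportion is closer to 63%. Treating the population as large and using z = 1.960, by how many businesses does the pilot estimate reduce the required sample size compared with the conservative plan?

Conservative (p = 0.5): n = 1.960² × 0.25 / 0.024² ≈ 1667.36 → 1668.
Using p = 0.63: p(1−p) = 0.2331, so n = 1.960² × 0.2331 / 0.024² ≈ 1554.65 → 1555.
Reduction: 1668 − 1555 = 113.

113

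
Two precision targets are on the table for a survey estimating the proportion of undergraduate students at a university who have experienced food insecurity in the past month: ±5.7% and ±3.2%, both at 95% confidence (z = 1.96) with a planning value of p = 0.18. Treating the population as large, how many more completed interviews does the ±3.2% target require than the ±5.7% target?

At ±5.7%: n = 1.96² × 0.1476 / 0.057² ≈ 174.52 → 175.
At ±3.2%: n = 1.96² × 0.1476 / 0.032² ≈ 553.73 → 554.
Additional respondents: 554 − 175 = 379.

379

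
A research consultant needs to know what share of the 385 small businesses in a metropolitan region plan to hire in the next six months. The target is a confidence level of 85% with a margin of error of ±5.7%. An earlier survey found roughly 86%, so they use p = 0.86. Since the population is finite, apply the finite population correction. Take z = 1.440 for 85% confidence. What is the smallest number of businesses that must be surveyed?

Unadjusted: n₀ = 1.440² × 0.86 × 0.14 / 0.057² ≈ 76.84, so n₀ = 77.
Finite population correction with N = 385: n = n₀ / (1 + (n₀−1)/N) = 77 / (1 + 76/385) = 77 / 1.1974 ≈ 64.31.
Rounding up, n = 65.

65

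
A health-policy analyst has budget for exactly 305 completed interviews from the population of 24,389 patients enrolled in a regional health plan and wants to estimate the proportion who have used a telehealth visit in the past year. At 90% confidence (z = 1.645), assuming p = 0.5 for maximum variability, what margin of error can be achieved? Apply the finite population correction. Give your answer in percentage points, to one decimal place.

Finite-population factor: (N−n)/(N−1) = (24389−305)/(24389−1) = 0.9875.
SE(p̂) = √[p(1−p)/n · (N−n)/(N−1)] = √[0.2500/305 × 0.9875] = 0.02845.
E = z × SE = 1.645 × 0.02845 = 0.04680 ≈ 4.7 percentage points.

4.7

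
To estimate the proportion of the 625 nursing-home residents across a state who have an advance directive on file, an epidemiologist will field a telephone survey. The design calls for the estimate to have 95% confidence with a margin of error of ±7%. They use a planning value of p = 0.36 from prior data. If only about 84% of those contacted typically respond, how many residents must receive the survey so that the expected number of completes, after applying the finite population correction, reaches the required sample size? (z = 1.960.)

168

Completed interviews needed (unadjusted): n₀ = 1.960² × 0.2304 / 0.070² ≈ 180.63 → 181.
FPC for N = 625: n = 181 / (1 + 180/625) = 181 / 1.2880 ≈ 140.53 → 141.
At an 84% response rate, contacts needed = 141 / 0.84 ≈ 167.86 → 168.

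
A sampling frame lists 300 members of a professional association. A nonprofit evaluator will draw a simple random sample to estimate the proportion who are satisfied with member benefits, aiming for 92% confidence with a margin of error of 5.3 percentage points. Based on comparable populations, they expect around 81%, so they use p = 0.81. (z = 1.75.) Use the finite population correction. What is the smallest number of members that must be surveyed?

Unadjusted: n₀ = 1.75² × 0.81 × 0.19 / 0.053² ≈ 167.79, so n₀ = 168.
Finite population correction with N = 300: n = n₀ / (1 + (n₀−1)/N) = 168 / (1 + 167/300) = 168 / 1.5567 ≈ 107.92.
Rounding up, n = 108.

108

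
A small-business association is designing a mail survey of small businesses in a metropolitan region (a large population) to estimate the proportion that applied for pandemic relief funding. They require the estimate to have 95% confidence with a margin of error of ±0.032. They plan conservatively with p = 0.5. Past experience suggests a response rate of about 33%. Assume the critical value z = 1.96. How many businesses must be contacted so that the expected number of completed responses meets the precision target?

Completed interviews needed: n₀ = 1.96² × 0.2500 / 0.032² ≈ 937.89 → 938.
At a 33% response rate, contacts needed = 938 / 0.33 ≈ 2842.42 → 2843.

2843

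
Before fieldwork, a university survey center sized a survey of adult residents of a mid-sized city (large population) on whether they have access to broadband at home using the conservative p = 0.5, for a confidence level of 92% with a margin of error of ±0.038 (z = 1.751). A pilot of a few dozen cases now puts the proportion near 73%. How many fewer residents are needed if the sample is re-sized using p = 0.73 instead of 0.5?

112

Conservative (p = 0.5): n = 1.751² × 0.25 / 0.038² ≈ 530.82 → 531.
Using p = 0.73: p(1−p) = 0.1971, so n = 1.751² × 0.1971 / 0.038² ≈ 418.50 → 419.
Reduction: 531 − 419 = 112.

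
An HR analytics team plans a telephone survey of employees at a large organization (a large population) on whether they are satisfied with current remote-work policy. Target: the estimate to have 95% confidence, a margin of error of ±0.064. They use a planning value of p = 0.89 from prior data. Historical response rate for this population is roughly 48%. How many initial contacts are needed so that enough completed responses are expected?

For 95% confidence, z = 1.960.
Completed interviews needed: n₀ = 1.960² × 0.0979 / 0.064² ≈ 91.82 → 92.
At a 48% response rate, contacts needed = 92 / 0.48 ≈ 191.67 → 192.

192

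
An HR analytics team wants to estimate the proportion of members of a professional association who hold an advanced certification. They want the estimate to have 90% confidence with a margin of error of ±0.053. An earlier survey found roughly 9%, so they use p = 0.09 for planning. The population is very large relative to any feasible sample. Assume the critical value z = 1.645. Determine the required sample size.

79

With p = 0.09, p(1−p) = 0.0819.
n = z²·p(1−p)/E² = 1.645² × 0.0819 / 0.053² = 2.7060 × 0.0819 / 0.002809 ≈ 78.90.
Rounding up gives n = 79.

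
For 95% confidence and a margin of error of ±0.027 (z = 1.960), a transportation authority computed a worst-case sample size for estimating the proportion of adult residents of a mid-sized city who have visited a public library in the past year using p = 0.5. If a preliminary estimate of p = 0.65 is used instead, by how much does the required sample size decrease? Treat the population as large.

Conservative (p = 0.5): n = 1.960² × 0.25 / 0.027² ≈ 1317.42 → 1318.
Using p = 0.65: p(1−p) = 0.2275, so n = 1.960² × 0.2275 / 0.027² ≈ 1198.85 → 1199.
Reduction: 1318 − 1199 = 119.

119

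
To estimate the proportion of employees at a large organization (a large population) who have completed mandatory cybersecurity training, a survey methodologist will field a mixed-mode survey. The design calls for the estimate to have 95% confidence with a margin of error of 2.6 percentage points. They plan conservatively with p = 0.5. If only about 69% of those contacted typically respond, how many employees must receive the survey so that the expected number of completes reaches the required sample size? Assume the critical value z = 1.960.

2060

Completed interviews needed: n₀ = 1.960² × 0.2500 / 0.026² ≈ 1420.71 → 1421.
At a 69% response rate, contacts needed = 1421 / 0.69 ≈ 2059.42 → 2060.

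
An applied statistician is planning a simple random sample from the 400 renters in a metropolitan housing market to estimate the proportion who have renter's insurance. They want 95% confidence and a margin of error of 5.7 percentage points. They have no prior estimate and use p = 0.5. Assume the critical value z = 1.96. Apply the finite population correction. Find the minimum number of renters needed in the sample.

Unadjusted: n₀ = 1.96² × 0.50 × 0.50 / 0.057² ≈ 295.60, so n₀ = 296.
Finite population correction with N = 400: n = n₀ / (1 + (n₀−1)/N) = 296 / (1 + 295/400) = 296 / 1.7375 ≈ 170.36.
Rounding up, n = 171.

171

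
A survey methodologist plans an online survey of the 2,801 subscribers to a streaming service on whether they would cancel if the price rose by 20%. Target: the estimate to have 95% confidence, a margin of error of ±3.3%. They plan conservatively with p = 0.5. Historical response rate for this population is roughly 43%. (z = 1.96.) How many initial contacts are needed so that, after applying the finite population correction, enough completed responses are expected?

1561

Completed interviews needed (unadjusted): n₀ = 1.96² × 0.2500 / 0.033² ≈ 881.91 → 882.
FPC for N = 2,801: n = 882 / (1 + 881/2801) = 882 / 1.3145 ≈ 670.96 → 671.
At a 43% response rate, contacts needed = 671 / 0.43 ≈ 1560.47 → 1561.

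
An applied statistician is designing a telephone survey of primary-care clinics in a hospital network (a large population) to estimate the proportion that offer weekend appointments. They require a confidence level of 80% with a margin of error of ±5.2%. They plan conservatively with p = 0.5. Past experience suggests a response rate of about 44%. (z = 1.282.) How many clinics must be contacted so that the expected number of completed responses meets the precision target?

Completed interviews needed: n₀ = 1.282² × 0.2500 / 0.052² ≈ 151.95 → 152.
At a 44% response rate, contacts needed = 152 / 0.44 ≈ 345.45 → 346.

346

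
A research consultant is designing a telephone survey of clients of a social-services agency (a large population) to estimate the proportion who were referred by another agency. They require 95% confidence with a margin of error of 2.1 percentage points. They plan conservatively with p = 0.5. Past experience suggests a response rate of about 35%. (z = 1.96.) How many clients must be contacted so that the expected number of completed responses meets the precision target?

6223

Completed interviews needed: n₀ = 1.96² × 0.2500 / 0.021² ≈ 2177.78 → 2178.
At a 35% response rate, contacts needed = 2178 / 0.35 ≈ 6222.86 → 6223.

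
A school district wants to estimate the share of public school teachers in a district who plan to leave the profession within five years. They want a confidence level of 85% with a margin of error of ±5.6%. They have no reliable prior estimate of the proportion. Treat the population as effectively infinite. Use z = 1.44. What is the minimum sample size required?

With no prior estimate, use p = 0.5, giving p(1−p) = 0.25.
n = z²·p(1−p)/E² = 1.44² × 0.2500 / 0.056² = 2.0736 × 0.2500 / 0.003136 ≈ 165.31.
Rounding up gives n = 166.

166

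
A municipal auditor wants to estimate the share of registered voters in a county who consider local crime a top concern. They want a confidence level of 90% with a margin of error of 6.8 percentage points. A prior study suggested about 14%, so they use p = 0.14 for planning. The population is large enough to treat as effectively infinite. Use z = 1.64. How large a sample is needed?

71

With p = 0.14, p(1−p) = 0.1204.
n = z²·p(1−p)/E² = 1.64² × 0.1204 / 0.068² = 2.6896 × 0.1204 / 0.004624 ≈ 70.03.
Rounding up gives n = 71.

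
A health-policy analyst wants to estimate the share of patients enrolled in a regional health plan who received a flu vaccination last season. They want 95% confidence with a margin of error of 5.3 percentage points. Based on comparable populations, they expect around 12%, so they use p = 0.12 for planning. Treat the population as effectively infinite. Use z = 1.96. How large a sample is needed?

With p = 0.12, p(1−p) = 0.1056.
n = z²·p(1−p)/E² = 1.96² × 0.1056 / 0.053² = 3.8416 × 0.1056 / 0.002809 ≈ 144.42.
Rounding up gives n = 145.

145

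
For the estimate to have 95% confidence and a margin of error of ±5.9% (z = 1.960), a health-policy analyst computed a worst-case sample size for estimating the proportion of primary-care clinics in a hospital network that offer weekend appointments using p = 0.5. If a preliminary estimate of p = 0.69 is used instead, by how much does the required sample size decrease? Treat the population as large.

39

Conservative (p = 0.5): n = 1.960² × 0.25 / 0.059² ≈ 275.90 → 276.
Using p = 0.69: p(1−p) = 0.2139, so n = 1.960² × 0.2139 / 0.059² ≈ 236.06 → 237.
Reduction: 276 − 237 = 39.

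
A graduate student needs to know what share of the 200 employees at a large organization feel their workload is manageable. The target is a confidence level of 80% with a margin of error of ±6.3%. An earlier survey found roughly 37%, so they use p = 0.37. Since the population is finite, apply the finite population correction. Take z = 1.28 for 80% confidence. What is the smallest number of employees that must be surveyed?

Unadjusted: n₀ = 1.28² × 0.37 × 0.63 / 0.063² ≈ 96.22, so n₀ = 97.
Finite population correction with N = 200: n = n₀ / (1 + (n₀−1)/N) = 97 / (1 + 96/200) = 97 / 1.4800 ≈ 65.54.
Rounding up, n = 66.

66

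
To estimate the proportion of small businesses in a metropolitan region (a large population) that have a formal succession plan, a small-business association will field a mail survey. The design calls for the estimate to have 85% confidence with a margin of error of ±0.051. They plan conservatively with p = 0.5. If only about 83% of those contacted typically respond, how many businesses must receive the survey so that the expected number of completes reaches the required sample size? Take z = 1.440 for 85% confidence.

241

Completed interviews needed: n₀ = 1.440² × 0.2500 / 0.051² ≈ 199.31 → 200.
At an 83% response rate, contacts needed = 200 / 0.83 ≈ 240.96 → 241.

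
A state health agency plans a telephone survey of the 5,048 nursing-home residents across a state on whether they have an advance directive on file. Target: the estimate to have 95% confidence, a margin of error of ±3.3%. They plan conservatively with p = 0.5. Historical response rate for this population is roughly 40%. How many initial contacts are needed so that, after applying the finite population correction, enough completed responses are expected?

1878

For 95% confidence, z = 1.960.
Completed interviews needed (unadjusted): n₀ = 1.960² × 0.2500 / 0.033² ≈ 881.91 → 882.
FPC for N = 5,048: n = 882 / (1 + 881/5048) = 882 / 1.1745 ≈ 750.94 → 751.
At a 40% response rate, contacts needed = 751 / 0.40 ≈ 1877.50 → 1878.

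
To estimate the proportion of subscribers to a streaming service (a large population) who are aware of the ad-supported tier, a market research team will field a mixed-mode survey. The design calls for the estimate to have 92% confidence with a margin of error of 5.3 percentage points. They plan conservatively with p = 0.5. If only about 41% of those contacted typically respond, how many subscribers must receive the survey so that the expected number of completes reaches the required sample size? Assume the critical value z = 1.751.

666

Completed interviews needed: n₀ = 1.751² × 0.2500 / 0.053² ≈ 272.87 → 273.
At a 41% response rate, contacts needed = 273 / 0.41 ≈ 665.85 → 666.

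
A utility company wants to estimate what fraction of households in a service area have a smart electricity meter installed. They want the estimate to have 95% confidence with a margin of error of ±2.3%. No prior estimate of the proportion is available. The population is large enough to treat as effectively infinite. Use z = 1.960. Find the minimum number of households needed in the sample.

With no prior estimate, use p = 0.5, giving p(1−p) = 0.25.
n = z²·p(1−p)/E² = 1.960² × 0.2500 / 0.023² = 3.8416 × 0.2500 / 0.000529 ≈ 1815.50.
Rounding up gives n = 1816.

1816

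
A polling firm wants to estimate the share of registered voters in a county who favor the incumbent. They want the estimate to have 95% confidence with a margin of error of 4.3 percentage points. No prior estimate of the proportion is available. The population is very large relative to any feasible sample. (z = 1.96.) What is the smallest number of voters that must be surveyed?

With no prior estimate, use p = 0.5, giving p(1−p) = 0.25.
n = z²·p(1−p)/E² = 1.96² × 0.2500 / 0.043² = 3.8416 × 0.2500 / 0.001849 ≈ 519.42.
Rounding up gives n = 520.

520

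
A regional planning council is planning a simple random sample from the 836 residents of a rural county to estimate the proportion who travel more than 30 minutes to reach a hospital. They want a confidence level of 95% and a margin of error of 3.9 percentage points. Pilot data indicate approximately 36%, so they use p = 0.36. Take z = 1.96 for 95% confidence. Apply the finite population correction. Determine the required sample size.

344

Unadjusted: n₀ = 1.96² × 0.36 × 0.64 / 0.039² ≈ 581.92, so n₀ = 582.
Finite population correction with N = 836: n = n₀ / (1 + (n₀−1)/N) = 582 / (1 + 581/836) = 582 / 1.6950 ≈ 343.37.
Rounding up, n = 344.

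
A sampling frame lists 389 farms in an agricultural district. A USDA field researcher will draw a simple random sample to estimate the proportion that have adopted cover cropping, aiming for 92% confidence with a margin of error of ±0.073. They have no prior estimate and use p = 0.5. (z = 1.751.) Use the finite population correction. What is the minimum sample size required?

106

Unadjusted: n₀ = 1.751² × 0.50 × 0.50 / 0.073² ≈ 143.84, so n₀ = 144.
Finite population correction with N = 389: n = n₀ / (1 + (n₀−1)/N) = 144 / (1 + 143/389) = 144 / 1.3676 ≈ 105.29.
Rounding up, n = 106.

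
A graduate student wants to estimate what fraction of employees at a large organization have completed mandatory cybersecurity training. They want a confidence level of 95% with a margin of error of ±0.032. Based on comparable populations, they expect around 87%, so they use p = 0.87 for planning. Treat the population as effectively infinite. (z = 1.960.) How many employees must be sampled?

425

With p = 0.87, p(1−p) = 0.1131.
n = z²·p(1−p)/E² = 1.960² × 0.1131 / 0.032² = 3.8416 × 0.1131 / 0.001024 ≈ 424.30.
Rounding up gives n = 425.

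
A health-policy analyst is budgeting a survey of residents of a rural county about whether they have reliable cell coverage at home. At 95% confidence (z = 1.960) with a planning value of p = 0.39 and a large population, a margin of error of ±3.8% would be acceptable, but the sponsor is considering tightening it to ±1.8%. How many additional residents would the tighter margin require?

At ±3.8%: n = 1.960² × 0.2379 / 0.038² ≈ 632.91 → 633.
At ±1.8%: n = 1.960² × 0.2379 / 0.018² ≈ 2820.73 → 2821.
Additional respondents: 2821 − 633 = 2188.

2188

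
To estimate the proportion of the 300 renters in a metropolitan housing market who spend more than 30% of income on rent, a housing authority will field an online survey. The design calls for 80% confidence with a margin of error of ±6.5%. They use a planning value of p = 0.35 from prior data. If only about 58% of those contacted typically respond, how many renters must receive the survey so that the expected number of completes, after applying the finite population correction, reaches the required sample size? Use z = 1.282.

119

Completed interviews needed (unadjusted): n₀ = 1.282² × 0.2275 / 0.065² ≈ 88.50 → 89.
FPC for N = 300: n = 89 / (1 + 88/300) = 89 / 1.2933 ≈ 68.81 → 69.
At a 58% response rate, contacts needed = 69 / 0.58 ≈ 118.97 → 119.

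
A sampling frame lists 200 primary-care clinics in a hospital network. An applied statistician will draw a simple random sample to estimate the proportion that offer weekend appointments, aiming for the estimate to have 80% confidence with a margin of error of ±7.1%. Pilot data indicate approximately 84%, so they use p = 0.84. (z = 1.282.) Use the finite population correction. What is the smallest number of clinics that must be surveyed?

Unadjusted: n₀ = 1.282² × 0.84 × 0.16 / 0.071² ≈ 43.82, so n₀ = 44.
Finite population correction with N = 200: n = n₀ / (1 + (n₀−1)/N) = 44 / (1 + 43/200) = 44 / 1.2150 ≈ 36.21.
Rounding up, n = 37.

37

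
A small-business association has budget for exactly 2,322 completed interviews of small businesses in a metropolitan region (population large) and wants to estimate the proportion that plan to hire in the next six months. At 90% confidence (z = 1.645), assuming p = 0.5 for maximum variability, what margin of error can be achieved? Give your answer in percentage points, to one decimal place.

SE(p̂) = √[p(1−p)/n] = √[0.2500/2322] = 0.01038.
E = z × SE = 1.645 × 0.01038 = 0.01707, or 1.7 percentage points.

1.7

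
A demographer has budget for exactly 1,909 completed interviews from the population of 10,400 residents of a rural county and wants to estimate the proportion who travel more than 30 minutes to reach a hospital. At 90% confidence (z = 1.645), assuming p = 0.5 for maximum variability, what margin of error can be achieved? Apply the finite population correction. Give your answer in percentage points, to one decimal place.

Finite-population factor: (N−n)/(N−1) = (10400−1909)/(10400−1) = 0.8165.
SE(p̂) = √[p(1−p)/n · (N−n)/(N−1)] = √[0.2500/1909 × 0.8165] = 0.01034.
E = z × SE = 1.645 × 0.01034 = 0.01701 ≈ 1.7 percentage points.

1.7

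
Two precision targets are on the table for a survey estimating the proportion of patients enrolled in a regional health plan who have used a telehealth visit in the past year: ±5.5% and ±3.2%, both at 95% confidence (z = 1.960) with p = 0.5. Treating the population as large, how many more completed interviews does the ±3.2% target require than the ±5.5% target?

620

At ±5.5%: n = 1.960² × 0.2500 / 0.055² ≈ 317.49 → 318.
At ±3.2%: n = 1.960² × 0.2500 / 0.032² ≈ 937.89 → 938.
Additional respondents: 938 − 318 = 620.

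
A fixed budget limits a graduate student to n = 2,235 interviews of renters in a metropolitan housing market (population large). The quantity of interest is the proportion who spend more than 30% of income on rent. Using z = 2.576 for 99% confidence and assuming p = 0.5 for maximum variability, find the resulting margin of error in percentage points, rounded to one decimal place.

2.7

SE(p̂) = √[p(1−p)/n] = √[0.2500/2235] = 0.01058.
E = z × SE = 2.576 × 0.01058 = 0.02724, or 2.7 percentage points.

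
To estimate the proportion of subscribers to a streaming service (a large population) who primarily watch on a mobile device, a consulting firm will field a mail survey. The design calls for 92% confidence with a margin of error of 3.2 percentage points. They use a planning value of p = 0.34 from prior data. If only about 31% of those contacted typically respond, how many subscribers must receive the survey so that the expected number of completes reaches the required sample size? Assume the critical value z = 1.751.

2168

Completed interviews needed: n₀ = 1.751² × 0.2244 / 0.032² ≈ 671.89 → 672.
At a 31% response rate, contacts needed = 672 / 0.31 ≈ 2167.74 → 2168.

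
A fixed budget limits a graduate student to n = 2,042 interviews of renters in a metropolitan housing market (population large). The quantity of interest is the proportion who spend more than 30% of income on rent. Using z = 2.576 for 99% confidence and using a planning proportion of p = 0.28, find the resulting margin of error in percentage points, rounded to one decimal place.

SE(p̂) = √[p(1−p)/n] = √[0.2016/2042] = 0.00994.
E = z × SE = 2.576 × 0.00994 = 0.02560, or 2.6 percentage points.

2.6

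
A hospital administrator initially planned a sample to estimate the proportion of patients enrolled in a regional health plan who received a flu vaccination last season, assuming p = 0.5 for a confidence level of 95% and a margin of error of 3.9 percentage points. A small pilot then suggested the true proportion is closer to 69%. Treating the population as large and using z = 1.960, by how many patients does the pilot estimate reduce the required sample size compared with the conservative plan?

Conservative (p = 0.5): n = 1.960² × 0.25 / 0.039² ≈ 631.43 → 632.
Using p = 0.69: p(1−p) = 0.2139, so n = 1.960² × 0.2139 / 0.039² ≈ 540.25 → 541.
Reduction: 632 − 541 = 91.

91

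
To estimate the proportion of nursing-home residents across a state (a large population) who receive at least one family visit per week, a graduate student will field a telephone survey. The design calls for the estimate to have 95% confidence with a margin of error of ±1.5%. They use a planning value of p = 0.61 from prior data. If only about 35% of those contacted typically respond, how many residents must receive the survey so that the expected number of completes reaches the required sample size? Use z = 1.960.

Completed interviews needed: n₀ = 1.960² × 0.2379 / 0.015² ≈ 4061.85 → 4062.
At a 35% response rate, contacts needed = 4062 / 0.35 ≈ 11605.71 → 11606.

11606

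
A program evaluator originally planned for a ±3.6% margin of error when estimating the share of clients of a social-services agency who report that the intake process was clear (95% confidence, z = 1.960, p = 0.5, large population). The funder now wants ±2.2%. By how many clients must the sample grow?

1243

At ±3.6%: n = 1.960² × 0.2500 / 0.036² ≈ 741.05 → 742.
At ±2.2%: n = 1.960² × 0.2500 / 0.022² ≈ 1984.30 → 1985.
Additional respondents: 1985 − 742 = 1243.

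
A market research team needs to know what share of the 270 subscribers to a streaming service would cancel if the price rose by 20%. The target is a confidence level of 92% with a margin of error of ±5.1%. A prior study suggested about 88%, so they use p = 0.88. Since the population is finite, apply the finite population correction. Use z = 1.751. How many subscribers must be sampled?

Unadjusted: n₀ = 1.751² × 0.88 × 0.12 / 0.051² ≈ 124.48, so n₀ = 125.
Finite population correction with N = 270: n = n₀ / (1 + (n₀−1)/N) = 125 / (1 + 124/270) = 125 / 1.4593 ≈ 85.66.
Rounding up, n = 86.

86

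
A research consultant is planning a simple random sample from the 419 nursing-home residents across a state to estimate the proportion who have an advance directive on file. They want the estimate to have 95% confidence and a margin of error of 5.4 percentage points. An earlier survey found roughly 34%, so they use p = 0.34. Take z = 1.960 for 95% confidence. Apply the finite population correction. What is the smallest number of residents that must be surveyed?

174

Unadjusted: n₀ = 1.960² × 0.34 × 0.66 / 0.054² ≈ 295.63, so n₀ = 296.
Finite population correction with N = 419: n = n₀ / (1 + (n₀−1)/N) = 296 / (1 + 295/419) = 296 / 1.7041 ≈ 173.70.
Rounding up, n = 174.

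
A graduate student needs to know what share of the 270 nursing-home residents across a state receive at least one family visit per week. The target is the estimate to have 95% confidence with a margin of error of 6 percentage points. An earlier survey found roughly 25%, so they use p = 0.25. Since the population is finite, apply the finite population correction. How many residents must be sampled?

116

For 95% confidence, z = 1.96.
Unadjusted: n₀ = 1.96² × 0.25 × 0.75 / 0.060² ≈ 200.08, so n₀ = 201.
Finite population correction with N = 270: n = n₀ / (1 + (n₀−1)/N) = 201 / (1 + 200/270) = 201 / 1.7407 ≈ 115.47.
Rounding up, n = 116.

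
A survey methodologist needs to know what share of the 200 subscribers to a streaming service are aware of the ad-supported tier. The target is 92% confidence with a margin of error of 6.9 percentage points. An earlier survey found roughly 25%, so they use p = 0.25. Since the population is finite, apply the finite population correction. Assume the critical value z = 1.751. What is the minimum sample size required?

Unadjusted: n₀ = 1.751² × 0.25 × 0.75 / 0.069² ≈ 120.75, so n₀ = 121.
Finite population correction with N = 200: n = n₀ / (1 + (n₀−1)/N) = 121 / (1 + 120/200) = 121 / 1.6000 ≈ 75.62.
Rounding up, n = 76.

76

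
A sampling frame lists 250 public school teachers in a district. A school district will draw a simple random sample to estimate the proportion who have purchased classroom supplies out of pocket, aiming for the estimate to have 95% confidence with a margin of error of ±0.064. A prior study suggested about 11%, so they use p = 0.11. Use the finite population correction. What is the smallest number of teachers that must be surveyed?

68

For 95% confidence, z = 1.960.
Unadjusted: n₀ = 1.960² × 0.11 × 0.89 / 0.064² ≈ 91.82, so n₀ = 92.
Finite population correction with N = 250: n = n₀ / (1 + (n₀−1)/N) = 92 / (1 + 91/250) = 92 / 1.3640 ≈ 67.45.
Rounding up, n = 68.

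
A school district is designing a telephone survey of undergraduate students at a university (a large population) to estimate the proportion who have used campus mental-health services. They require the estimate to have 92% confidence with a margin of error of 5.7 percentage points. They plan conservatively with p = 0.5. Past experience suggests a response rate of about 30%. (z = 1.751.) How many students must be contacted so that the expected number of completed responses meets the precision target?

Completed interviews needed: n₀ = 1.751² × 0.2500 / 0.057² ≈ 235.92 → 236.
At a 30% response rate, contacts needed = 236 / 0.30 ≈ 786.67 → 787.

787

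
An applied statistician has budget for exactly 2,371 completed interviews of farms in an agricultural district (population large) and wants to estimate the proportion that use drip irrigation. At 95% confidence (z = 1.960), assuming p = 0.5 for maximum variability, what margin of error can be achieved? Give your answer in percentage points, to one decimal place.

SE(p̂) = √[p(1−p)/n] = √[0.2500/2371] = 0.01027.
E = z × SE = 1.960 × 0.01027 = 0.02013, or 2.0 percentage points.

2.0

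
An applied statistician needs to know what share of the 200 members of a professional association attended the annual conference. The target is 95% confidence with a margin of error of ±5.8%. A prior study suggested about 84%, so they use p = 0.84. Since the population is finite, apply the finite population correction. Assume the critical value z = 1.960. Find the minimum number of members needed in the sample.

Unadjusted: n₀ = 1.960² × 0.84 × 0.16 / 0.058² ≈ 153.48, so n₀ = 154.
Finite population correction with N = 200: n = n₀ / (1 + (n₀−1)/N) = 154 / (1 + 153/200) = 154 / 1.7650 ≈ 87.25.
Rounding up, n = 88.

88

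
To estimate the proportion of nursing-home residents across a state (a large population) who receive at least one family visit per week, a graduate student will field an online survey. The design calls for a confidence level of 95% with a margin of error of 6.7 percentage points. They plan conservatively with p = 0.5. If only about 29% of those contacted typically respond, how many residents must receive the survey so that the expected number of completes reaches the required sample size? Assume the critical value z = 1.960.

738

Completed interviews needed: n₀ = 1.960² × 0.2500 / 0.067² ≈ 213.95 → 214.
At a 29% response rate, contacts needed = 214 / 0.29 ≈ 737.93 → 738.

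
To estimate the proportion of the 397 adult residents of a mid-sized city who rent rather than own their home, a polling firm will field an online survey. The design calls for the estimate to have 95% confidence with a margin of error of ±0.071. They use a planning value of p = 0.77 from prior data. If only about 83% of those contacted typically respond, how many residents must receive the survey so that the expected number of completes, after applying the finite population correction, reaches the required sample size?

For 95% confidence, z = 1.960.
Completed interviews needed (unadjusted): n₀ = 1.960² × 0.1771 / 0.071² ≈ 134.96 → 135.
FPC for N = 397: n = 135 / (1 + 134/397) = 135 / 1.3375 ≈ 100.93 → 101.
At an 83% response rate, contacts needed = 101 / 0.83 ≈ 121.69 → 122.

122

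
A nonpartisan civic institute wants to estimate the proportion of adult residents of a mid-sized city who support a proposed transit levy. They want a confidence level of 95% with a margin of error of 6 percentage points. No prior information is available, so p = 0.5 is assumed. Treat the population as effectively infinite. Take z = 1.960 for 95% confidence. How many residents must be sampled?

With p = 0.5, p(1−p) = 0.25.
n = z²·p(1−p)/E² = 1.960² × 0.2500 / 0.060² = 3.8416 × 0.2500 / 0.003600 ≈ 266.78.
Rounding up gives n = 267.

267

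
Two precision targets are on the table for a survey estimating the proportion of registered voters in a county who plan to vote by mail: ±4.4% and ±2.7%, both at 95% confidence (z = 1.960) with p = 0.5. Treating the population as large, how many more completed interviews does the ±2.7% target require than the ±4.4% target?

At ±4.4%: n = 1.960² × 0.2500 / 0.044² ≈ 496.07 → 497.
At ±2.7%: n = 1.960² × 0.2500 / 0.027² ≈ 1317.42 → 1318.
Additional respondents: 1318 − 497 = 821.

821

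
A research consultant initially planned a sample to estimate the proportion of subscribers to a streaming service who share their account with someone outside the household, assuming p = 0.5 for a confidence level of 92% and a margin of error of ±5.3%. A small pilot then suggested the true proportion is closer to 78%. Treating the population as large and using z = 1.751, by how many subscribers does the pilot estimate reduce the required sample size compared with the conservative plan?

Conservative (p = 0.5): n = 1.751² × 0.25 / 0.053² ≈ 272.87 → 273.
Using p = 0.78: p(1−p) = 0.1716, so n = 1.751² × 0.1716 / 0.053² ≈ 187.30 → 188.
Reduction: 273 − 188 = 85.

85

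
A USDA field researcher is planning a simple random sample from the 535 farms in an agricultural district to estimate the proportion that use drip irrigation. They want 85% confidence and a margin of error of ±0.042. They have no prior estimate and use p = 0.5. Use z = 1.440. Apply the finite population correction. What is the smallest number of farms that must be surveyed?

Unadjusted: n₀ = 1.440² × 0.50 × 0.50 / 0.042² ≈ 293.88, so n₀ = 294.
Finite population correction with N = 535: n = n₀ / (1 + (n₀−1)/N) = 294 / (1 + 293/535) = 294 / 1.5477 ≈ 189.96.
Rounding up, n = 190.

190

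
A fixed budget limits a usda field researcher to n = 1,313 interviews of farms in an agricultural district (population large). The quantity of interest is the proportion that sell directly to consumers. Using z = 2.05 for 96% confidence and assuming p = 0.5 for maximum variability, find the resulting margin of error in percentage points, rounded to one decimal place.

SE(p̂) = √[p(1−p)/n] = √[0.2500/1313] = 0.01380.
E = z × SE = 2.05 × 0.01380 = 0.02829, or 2.8 percentage points.

2.8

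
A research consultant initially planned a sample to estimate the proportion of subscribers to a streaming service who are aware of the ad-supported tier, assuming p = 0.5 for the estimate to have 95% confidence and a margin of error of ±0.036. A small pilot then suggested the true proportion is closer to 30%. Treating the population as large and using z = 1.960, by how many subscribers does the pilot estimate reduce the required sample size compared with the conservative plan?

Conservative (p = 0.5): n = 1.960² × 0.25 / 0.036² ≈ 741.05 → 742.
Using p = 0.30: p(1−p) = 0.2100, so n = 1.960² × 0.2100 / 0.036² ≈ 622.48 → 623.
Reduction: 742 − 623 = 119.

119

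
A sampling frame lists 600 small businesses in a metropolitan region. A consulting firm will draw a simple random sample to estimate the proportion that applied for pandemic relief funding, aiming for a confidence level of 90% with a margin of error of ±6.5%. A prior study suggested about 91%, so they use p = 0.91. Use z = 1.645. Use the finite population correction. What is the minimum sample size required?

Unadjusted: n₀ = 1.645² × 0.91 × 0.09 / 0.065² ≈ 52.46, so n₀ = 53.
Finite population correction with N = 600: n = n₀ / (1 + (n₀−1)/N) = 53 / (1 + 52/600) = 53 / 1.0867 ≈ 48.77.
Rounding up, n = 49.

49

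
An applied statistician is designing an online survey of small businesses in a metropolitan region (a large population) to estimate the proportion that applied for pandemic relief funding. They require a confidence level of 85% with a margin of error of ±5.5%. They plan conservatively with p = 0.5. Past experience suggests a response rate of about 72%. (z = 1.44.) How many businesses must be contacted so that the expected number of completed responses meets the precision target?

239

Completed interviews needed: n₀ = 1.44² × 0.2500 / 0.055² ≈ 171.37 → 172.
At a 72% response rate, contacts needed = 172 / 0.72 ≈ 238.89 → 239.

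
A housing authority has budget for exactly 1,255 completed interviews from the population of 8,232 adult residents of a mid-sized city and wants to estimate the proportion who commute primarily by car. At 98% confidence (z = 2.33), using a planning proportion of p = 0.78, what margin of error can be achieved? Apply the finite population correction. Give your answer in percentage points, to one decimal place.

Finite-population factor: (N−n)/(N−1) = (8232−1255)/(8232−1) = 0.8476.
SE(p̂) = √[p(1−p)/n · (N−n)/(N−1)] = √[0.1716/1255 × 0.8476] = 0.01077.
E = z × SE = 2.33 × 0.01077 = 0.02508 ≈ 2.5 percentage points.

2.5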